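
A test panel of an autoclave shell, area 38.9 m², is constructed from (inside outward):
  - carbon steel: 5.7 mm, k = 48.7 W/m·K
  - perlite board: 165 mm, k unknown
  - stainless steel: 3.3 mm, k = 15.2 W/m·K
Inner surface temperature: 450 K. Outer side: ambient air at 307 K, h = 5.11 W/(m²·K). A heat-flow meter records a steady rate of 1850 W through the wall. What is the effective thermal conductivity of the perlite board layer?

Treating each layer as a thermal resistance in series:
R_carbon steel = L/(kA) = 0.0057/(48.7×38.9) = 3.009×10^-6 K/W
R_stainless steel = L/(kA) = 0.0033/(15.2×38.9) = 5.581×10^-6 K/W
R_outer film = 1/(h_o·A) = 1/(5.11×38.9) = 0.005031 K/W
Sum of known resistances R_other = 0.005039 K/W
Total R = ΔT/Q = 143/1850 = 0.0773 K/W
R_perlite board = R_total − R_other = 0.07226 K/W
k = L/(R·A) = 0.165/(0.07226×38.9)

k ≈ 0.0587 W/(m·K)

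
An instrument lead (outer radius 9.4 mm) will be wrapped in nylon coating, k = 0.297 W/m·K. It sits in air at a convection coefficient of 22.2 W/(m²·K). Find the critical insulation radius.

For a cylinder r_cr = k/h = 0.297/22.2
r_cr = 13.4 mm; since the bare radius (9.4 mm) is below r_cr, adding a thin layer of insulation will *increase* heat loss.

r_cr ≈ 13.4 mm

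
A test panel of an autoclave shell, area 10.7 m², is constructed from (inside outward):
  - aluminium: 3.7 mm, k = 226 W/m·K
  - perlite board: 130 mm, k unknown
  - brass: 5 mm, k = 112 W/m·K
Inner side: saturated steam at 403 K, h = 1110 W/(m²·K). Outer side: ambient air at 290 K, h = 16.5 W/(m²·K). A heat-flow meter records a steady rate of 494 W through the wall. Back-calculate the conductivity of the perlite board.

k ≈ 0.0545 W/(m·K)

Using the resistance-network approach (series):
R_inner film = 1/(h_i·A) = 1/(1110×10.7) = 8.42×10^-5 K/W
R_aluminium = L/(kA) = 0.0037/(226×10.7) = 1.53×10^-6 K/W
R_brass = L/(kA) = 0.005/(112×10.7) = 4.172×10^-6 K/W
R_outer film = 1/(h_o·A) = 1/(16.5×10.7) = 0.005664 K/W
Sum of known resistances R_other = 0.005754 K/W
Total R = ΔT/Q = 113/494 = 0.2287 K/W
R_perlite board = R_total − R_other = 0.223 K/W
k = L/(R·A) = 0.13/(0.223×10.7)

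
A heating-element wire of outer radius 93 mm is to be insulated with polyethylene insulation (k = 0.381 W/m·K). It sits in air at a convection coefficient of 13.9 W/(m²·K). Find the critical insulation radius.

For a cylinder r_cr = k/h = 0.381/13.9
r_cr = 27.4 mm; since the bare radius (93 mm) is above r_cr, any added insulation will reduce heat loss.

r_cr ≈ 27.4 mm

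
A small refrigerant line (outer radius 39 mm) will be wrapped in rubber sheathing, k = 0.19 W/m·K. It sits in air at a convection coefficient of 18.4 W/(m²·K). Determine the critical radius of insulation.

For a cylinder r_cr = k/h = 0.19/18.4
r_cr = 10.3 mm; since the bare radius (39 mm) is above r_cr, any added insulation will reduce heat loss.

r_cr ≈ 10.3 mm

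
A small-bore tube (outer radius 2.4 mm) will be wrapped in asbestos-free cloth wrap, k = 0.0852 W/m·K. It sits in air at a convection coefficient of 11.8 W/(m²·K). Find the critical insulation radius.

r_cr ≈ 7.22 mm

For a cylinder r_cr = k/h = 0.0852/11.8
r_cr = 7.22 mm; since the bare radius (2.4 mm) is below r_cr, adding a thin layer of insulation will *increase* heat loss.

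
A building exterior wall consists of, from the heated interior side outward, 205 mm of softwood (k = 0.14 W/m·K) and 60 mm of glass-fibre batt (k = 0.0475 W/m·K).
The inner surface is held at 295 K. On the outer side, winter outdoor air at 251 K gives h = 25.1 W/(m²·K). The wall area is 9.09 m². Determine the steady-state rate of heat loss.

Q ≈ 145 W

Model the wall as resistances in series:
R_softwood = L/(kA) = 0.205/(0.14×9.09) = 0.1611 K/W
R_glass-fibre batt = L/(kA) = 0.06/(0.0475×9.09) = 0.139 K/W
R_outer film = 1/(h_o·A) = 1/(25.1×9.09) = 0.004383 K/W
R_total = 0.3044 K/W
Q = ΔT / R_total = 44 / 0.3044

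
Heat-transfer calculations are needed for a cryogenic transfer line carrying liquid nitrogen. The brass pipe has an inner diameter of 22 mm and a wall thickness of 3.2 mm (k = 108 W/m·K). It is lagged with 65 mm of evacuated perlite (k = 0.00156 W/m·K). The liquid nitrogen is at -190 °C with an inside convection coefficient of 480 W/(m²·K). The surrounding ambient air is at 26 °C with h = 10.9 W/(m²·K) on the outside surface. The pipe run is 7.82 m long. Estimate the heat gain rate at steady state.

Cylindrical conduction, so R = ln(r₂/r₁)/(2πkL) per layer, in series:
R_inner film = 1/(h_i·2πr₁L) = 1/(480×2π×0.011×7.82) = 0.003855 K/W
R_brass pipe wall = ln(14.2/11)/(2π×108×7.82) = 4.812×10^-5 K/W
R_evacuated perlite = ln(79.2/14.2)/(2π×0.00156×7.82) = 22.42 K/W
R_outer film = 1/(h_o·2πr_oL) = 1/(10.9×2π×0.0792×7.82) = 0.02358 K/W
R_total = 22.45 K/W
Q = ΔT/R_total = 216/22.45

Q ≈ 9.62 W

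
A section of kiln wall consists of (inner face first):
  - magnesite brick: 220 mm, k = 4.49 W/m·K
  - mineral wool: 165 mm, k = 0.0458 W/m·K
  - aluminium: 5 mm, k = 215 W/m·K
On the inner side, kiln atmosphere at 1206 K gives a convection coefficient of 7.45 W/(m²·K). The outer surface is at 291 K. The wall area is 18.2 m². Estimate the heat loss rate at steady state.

Q ≈ 4400 W

Treating each layer as a thermal resistance in series:
R_inner film = 1/(h_i·A) = 1/(7.45×18.2) = 0.007375 K/W
R_magnesite brick = L/(kA) = 0.22/(4.49×18.2) = 0.002692 K/W
R_mineral wool = L/(kA) = 0.165/(0.0458×18.2) = 0.1979 K/W
R_aluminium = L/(kA) = 0.005/(215×18.2) = 1.278×10^-6 K/W
R_total = 0.208 K/W
Q = ΔT / R_total = 915 / 0.208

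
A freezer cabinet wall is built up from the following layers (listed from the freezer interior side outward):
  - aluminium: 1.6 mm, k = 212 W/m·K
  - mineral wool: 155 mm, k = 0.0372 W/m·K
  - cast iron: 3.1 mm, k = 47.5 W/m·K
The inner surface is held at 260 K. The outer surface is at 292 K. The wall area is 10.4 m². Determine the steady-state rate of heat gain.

Thermal resistances in series:
R_aluminium = L/(kA) = 0.0016/(212×10.4) = 7.257×10^-7 K/W
R_mineral wool = L/(kA) = 0.155/(0.0372×10.4) = 0.4006 K/W
R_cast iron = L/(kA) = 0.0031/(47.5×10.4) = 6.275×10^-6 K/W
R_total = 0.4006 K/W
Q = ΔT / R_total = 32 / 0.4006

Q ≈ 79.9 W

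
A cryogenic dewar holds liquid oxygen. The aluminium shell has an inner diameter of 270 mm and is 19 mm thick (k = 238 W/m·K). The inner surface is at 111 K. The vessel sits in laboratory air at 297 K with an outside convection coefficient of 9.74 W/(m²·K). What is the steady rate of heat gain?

Radial (spherical) resistances in series:
R_aluminium shell = (1/0.135 − 1/0.154)/(4π×238) = 3.056×10^-4 K/W
R_outer film = 1/(h·4πr_o²) = 1/(9.74×4π×0.154²) = 0.3445 K/W
R_total = 0.3448 K/W
Q = ΔT/R_total = 186/0.3448

Q ≈ 539 W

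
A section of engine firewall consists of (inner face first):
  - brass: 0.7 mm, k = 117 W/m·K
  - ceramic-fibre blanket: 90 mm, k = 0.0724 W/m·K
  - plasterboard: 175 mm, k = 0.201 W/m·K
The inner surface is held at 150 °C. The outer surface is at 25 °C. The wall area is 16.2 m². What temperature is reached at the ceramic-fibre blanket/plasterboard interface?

Series thermal resistances:
R_brass = L/(kA) = 0.0007/(117×16.2) = 3.693×10^-7 K/W
R_ceramic-fibre blanket = L/(kA) = 0.09/(0.0724×16.2) = 0.07673 K/W
R_plasterboard = L/(kA) = 0.175/(0.201×16.2) = 0.05374 K/W
R_total = 0.1305 K/W;  Q = ΔT/R_total = 125/0.1305 = 958 W
T_interface = T_inner − Q·ΣR(inner→interface) = 150 − 958×0.07673

T ≈ 76.5 °C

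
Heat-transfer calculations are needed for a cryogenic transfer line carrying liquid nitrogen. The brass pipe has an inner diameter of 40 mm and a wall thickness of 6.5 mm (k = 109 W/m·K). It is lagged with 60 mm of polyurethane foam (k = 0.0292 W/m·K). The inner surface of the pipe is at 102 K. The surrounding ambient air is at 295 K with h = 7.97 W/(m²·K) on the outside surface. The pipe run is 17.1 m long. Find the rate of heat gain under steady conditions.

For a radial system each layer contributes R = ln(r_out/r_in)/(2πkL); films add R = 1/(hA).
R_brass pipe wall = ln(26.5/20)/(2π×109×17.1) = 2.403×10^-5 K/W
R_polyurethane foam = ln(86.5/26.5)/(2π×0.0292×17.1) = 0.3771 K/W
R_outer film = 1/(h_o·2πr_oL) = 1/(7.97×2π×0.0865×17.1) = 0.0135 K/W
R_total = 0.3906 K/W
Q = ΔT/R_total = 193/0.3906

Q ≈ 494 W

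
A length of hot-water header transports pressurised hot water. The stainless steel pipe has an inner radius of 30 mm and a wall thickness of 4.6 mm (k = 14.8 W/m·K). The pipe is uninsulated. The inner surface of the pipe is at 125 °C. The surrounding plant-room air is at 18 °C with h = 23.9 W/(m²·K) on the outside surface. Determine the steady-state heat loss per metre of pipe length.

q′ ≈ 552 W/m

Treating each annulus and film as a series resistance:
R_stainless steel pipe wall = ln(34.6/30)/(2π×14.8×1) = 0.001534 K/W
R_outer film = 1/(h_o·2πr_oL) = 1/(23.9×2π×0.0346×1) = 0.1925 K/W
R_total = 0.194 K/W
Q = ΔT/R_total = 107/0.194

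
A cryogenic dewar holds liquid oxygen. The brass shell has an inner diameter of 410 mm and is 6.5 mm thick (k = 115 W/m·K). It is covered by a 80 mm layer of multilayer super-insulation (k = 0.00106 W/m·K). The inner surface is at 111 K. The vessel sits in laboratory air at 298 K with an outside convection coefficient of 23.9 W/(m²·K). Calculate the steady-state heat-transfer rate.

Each spherical layer contributes R = (1/r_i − 1/r_o)/(4πk):
R_brass shell = (1/0.205 − 1/0.2115)/(4π×115) = 1.037×10^-4 K/W
R_multilayer super-insulation = (1/0.2115 − 1/0.2915)/(4π×0.00106) = 97.41 K/W
R_outer film = 1/(h·4πr_o²) = 1/(23.9×4π×0.2915²) = 0.03918 K/W
R_total = 97.45 K/W
Q = ΔT/R_total = 187/97.45

Q ≈ 1.92 W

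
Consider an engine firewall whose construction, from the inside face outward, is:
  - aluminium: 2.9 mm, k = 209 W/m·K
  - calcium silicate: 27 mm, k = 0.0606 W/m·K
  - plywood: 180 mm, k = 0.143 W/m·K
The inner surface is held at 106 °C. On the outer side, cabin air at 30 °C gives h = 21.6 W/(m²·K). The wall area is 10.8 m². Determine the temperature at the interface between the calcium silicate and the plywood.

Using the resistance-network approach (series):
R_aluminium = L/(kA) = 0.0029/(209×10.8) = 1.285×10^-6 K/W
R_calcium silicate = L/(kA) = 0.027/(0.0606×10.8) = 0.04125 K/W
R_plywood = L/(kA) = 0.18/(0.143×10.8) = 0.1166 K/W
R_outer film = 1/(h_o·A) = 1/(21.6×10.8) = 0.004287 K/W
R_total = 0.1621 K/W;  Q = ΔT/R_total = 76/0.1621 = 468.9 W
T_interface = T_inner − Q·ΣR(inner→interface) = 106 − 469×0.04126

T ≈ 86.7 °C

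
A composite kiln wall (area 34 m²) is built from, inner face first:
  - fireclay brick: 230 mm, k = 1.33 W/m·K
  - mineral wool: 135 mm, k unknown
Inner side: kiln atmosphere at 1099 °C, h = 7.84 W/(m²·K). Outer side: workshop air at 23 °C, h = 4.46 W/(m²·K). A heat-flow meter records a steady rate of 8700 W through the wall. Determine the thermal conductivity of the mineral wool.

k ≈ 0.0367 W/(m·K)

Thermal resistances in series:
R_inner film = 1/(h_i·A) = 1/(7.84×34) = 0.003752 K/W
R_fireclay brick = L/(kA) = 0.23/(1.33×34) = 0.005086 K/W
R_outer film = 1/(h_o·A) = 1/(4.46×34) = 0.006595 K/W
Sum of known resistances R_other = 0.01543 K/W
Total R = ΔT/Q = 1076/8700 = 0.1237 K/W
R_mineral wool = R_total − R_other = 0.1082 K/W
k = L/(R·A) = 0.135/(0.1082×34)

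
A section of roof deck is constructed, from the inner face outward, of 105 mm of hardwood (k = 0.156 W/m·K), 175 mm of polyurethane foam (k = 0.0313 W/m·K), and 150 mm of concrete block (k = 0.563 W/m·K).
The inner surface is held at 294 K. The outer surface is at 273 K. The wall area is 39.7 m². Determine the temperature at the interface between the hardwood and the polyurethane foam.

Thermal resistances in series:
R_hardwood = L/(kA) = 0.105/(0.156×39.7) = 0.01695 K/W
R_polyurethane foam = L/(kA) = 0.175/(0.0313×39.7) = 0.1408 K/W
R_concrete block = L/(kA) = 0.15/(0.563×39.7) = 0.006711 K/W
R_total = 0.1645 K/W;  Q = ΔT/R_total = 21/0.1645 = 127.7 W
T_interface = T_inner − Q·ΣR(inner→interface) = 294 − 128×0.01695

T ≈ 292 K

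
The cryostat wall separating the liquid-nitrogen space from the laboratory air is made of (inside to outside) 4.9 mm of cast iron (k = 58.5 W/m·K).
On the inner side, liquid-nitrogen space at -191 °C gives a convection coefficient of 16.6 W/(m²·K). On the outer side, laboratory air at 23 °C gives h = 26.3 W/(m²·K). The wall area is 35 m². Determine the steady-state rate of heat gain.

Series thermal resistances:
R_inner film = 1/(h_i·A) = 1/(16.6×35) = 0.001721 K/W
R_cast iron = L/(kA) = 0.0049/(58.5×35) = 2.393×10^-6 K/W
R_outer film = 1/(h_o·A) = 1/(26.3×35) = 0.001086 K/W
R_total = 0.00281 K/W
Q = ΔT / R_total = 214 / 0.00281

Q ≈ 76200 W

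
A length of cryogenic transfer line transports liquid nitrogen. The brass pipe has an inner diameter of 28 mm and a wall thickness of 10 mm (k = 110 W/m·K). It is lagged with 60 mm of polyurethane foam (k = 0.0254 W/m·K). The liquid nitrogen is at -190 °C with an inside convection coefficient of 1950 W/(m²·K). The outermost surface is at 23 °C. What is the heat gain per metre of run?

q′ ≈ 27.1 W/m

For a radial system each layer contributes R = ln(r_out/r_in)/(2πkL); films add R = 1/(hA).
R_inner film = 1/(h_i·2πr₁L) = 1/(1950×2π×0.014×1) = 0.00583 K/W
R_brass pipe wall = ln(24/14)/(2π×110×1) = 7.799×10^-4 K/W
R_polyurethane foam = ln(84/24)/(2π×0.0254×1) = 7.85 K/W
R_total = 7.856 K/W
Q = ΔT/R_total = 213/7.856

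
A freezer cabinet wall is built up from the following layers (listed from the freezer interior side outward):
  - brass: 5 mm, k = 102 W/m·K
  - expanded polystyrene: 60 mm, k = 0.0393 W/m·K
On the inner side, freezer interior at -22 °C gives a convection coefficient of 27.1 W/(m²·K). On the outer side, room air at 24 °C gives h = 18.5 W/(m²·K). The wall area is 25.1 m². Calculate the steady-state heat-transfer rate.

Q ≈ 714 W

Using the resistance-network approach (series):
R_inner film = 1/(h_i·A) = 1/(27.1×25.1) = 0.00147 K/W
R_brass = L/(kA) = 0.005/(102×25.1) = 1.953×10^-6 K/W
R_expanded polystyrene = L/(kA) = 0.06/(0.0393×25.1) = 0.06083 K/W
R_outer film = 1/(h_o·A) = 1/(18.5×25.1) = 0.002154 K/W
R_total = 0.06445 K/W
Q = ΔT / R_total = 46 / 0.06445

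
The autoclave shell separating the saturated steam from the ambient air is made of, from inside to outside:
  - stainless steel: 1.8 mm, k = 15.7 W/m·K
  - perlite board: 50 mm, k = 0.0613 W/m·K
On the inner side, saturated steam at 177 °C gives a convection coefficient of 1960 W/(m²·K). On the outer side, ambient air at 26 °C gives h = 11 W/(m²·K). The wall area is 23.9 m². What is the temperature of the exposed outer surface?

T ≈ 41.1 °C

Using the resistance-network approach (series):
R_inner film = 1/(h_i·A) = 1/(1960×23.9) = 2.135×10^-5 K/W
R_stainless steel = L/(kA) = 0.0018/(15.7×23.9) = 4.797×10^-6 K/W
R_perlite board = L/(kA) = 0.05/(0.0613×23.9) = 0.03413 K/W
R_outer film = 1/(h_o·A) = 1/(11×23.9) = 0.003804 K/W
R_total = 0.03796 K/W;  Q = ΔT/R_total = 151/0.03796 = 3978 W
T_interface = T_inner − Q·ΣR(inner→interface) = 177 − 3980×0.03415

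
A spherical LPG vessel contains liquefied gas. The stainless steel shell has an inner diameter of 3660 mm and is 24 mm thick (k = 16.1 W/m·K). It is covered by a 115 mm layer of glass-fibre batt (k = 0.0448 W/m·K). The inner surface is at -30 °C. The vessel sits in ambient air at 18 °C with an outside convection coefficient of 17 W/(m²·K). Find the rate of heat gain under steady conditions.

Q ≈ 839 W

Each spherical layer contributes R = (1/r_i − 1/r_o)/(4πk):
R_stainless steel shell = (1/1.83 − 1/1.854)/(4π×16.1) = 3.496×10^-5 K/W
R_glass-fibre batt = (1/1.854 − 1/1.969)/(4π×0.0448) = 0.05596 K/W
R_outer film = 1/(h·4πr_o²) = 1/(17×4π×1.969²) = 0.001207 K/W
R_total = 0.0572 K/W
Q = ΔT/R_total = 48/0.0572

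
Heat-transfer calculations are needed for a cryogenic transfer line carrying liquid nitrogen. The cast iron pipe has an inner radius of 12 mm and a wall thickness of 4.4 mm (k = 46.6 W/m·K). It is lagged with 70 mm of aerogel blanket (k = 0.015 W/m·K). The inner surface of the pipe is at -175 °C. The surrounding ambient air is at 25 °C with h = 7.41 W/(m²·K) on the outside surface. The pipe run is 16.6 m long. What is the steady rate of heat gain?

Q ≈ 186 W

Treating each annulus and film as a series resistance:
R_cast iron pipe wall = ln(16.4/12)/(2π×46.6×16.6) = 6.427×10^-5 K/W
R_aerogel blanket = ln(86.4/16.4)/(2π×0.015×16.6) = 1.062 K/W
R_outer film = 1/(h_o·2πr_oL) = 1/(7.41×2π×0.0864×16.6) = 0.01498 K/W
R_total = 1.077 K/W
Q = ΔT/R_total = 200/1.077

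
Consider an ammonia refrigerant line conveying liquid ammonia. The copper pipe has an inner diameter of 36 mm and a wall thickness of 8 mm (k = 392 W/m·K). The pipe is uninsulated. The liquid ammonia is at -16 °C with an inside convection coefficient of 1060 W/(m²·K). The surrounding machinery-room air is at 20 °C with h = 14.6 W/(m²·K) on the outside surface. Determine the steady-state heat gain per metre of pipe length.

Per-layer cylindrical resistances, series-summed:
R_inner film = 1/(h_i·2πr₁L) = 1/(1060×2π×0.018×1) = 0.008341 K/W
R_copper pipe wall = ln(26/18)/(2π×392×1) = 1.493×10^-4 K/W
R_outer film = 1/(h_o·2πr_oL) = 1/(14.6×2π×0.026×1) = 0.4193 K/W
R_total = 0.4278 K/W
Q = ΔT/R_total = 36/0.4278

q′ ≈ 84.2 W/m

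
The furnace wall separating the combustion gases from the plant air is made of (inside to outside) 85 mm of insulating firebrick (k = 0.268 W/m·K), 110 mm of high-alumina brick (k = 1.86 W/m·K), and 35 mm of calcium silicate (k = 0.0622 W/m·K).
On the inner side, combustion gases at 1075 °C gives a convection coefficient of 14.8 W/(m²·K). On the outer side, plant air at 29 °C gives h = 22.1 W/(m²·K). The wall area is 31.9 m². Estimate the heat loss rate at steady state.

Q ≈ 31700 W

Series thermal resistances:
R_inner film = 1/(h_i·A) = 1/(14.8×31.9) = 0.002118 K/W
R_insulating firebrick = L/(kA) = 0.085/(0.268×31.9) = 0.009942 K/W
R_high-alumina brick = L/(kA) = 0.11/(1.86×31.9) = 0.001854 K/W
R_calcium silicate = L/(kA) = 0.035/(0.0622×31.9) = 0.01764 K/W
R_outer film = 1/(h_o·A) = 1/(22.1×31.9) = 0.001418 K/W
R_total = 0.03297 K/W
Q = ΔT / R_total = 1046 / 0.03297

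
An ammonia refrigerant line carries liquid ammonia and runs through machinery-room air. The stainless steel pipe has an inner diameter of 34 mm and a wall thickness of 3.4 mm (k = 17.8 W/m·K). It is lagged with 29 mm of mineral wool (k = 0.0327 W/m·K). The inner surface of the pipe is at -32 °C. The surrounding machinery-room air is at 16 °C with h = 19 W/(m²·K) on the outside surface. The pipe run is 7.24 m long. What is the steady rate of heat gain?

For a radial system each layer contributes R = ln(r_out/r_in)/(2πkL); films add R = 1/(hA).
R_stainless steel pipe wall = ln(20.4/17)/(2π×17.8×7.24) = 2.252×10^-4 K/W
R_mineral wool = ln(49.4/20.4)/(2π×0.0327×7.24) = 0.5946 K/W
R_outer film = 1/(h_o·2πr_oL) = 1/(19×2π×0.0494×7.24) = 0.02342 K/W
R_total = 0.6182 K/W
Q = ΔT/R_total = 48/0.6182

Q ≈ 77.6 W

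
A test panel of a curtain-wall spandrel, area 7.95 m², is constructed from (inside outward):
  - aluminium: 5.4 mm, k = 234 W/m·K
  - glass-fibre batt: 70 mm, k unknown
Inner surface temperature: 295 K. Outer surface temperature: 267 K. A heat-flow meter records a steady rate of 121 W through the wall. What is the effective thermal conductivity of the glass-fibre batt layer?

k ≈ 0.0381 W/(m·K)

Using the resistance-network approach (series):
R_aluminium = L/(kA) = 0.0054/(234×7.95) = 2.903×10^-6 K/W
Sum of known resistances R_other = 2.903×10^-6 K/W
Total R = ΔT/Q = 28/121 = 0.2314 K/W
R_glass-fibre batt = R_total − R_other = 0.2314 K/W
k = L/(R·A) = 0.07/(0.2314×7.95)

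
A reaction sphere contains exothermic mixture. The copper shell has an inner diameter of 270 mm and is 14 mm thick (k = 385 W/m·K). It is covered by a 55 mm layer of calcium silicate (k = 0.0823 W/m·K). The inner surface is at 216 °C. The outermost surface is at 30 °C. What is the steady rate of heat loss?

Spherical conduction: R = (1/r_in − 1/r_out)/(4πk) per layer; series-sum.
R_copper shell = (1/0.135 − 1/0.149)/(4π×385) = 1.439×10^-4 K/W
R_calcium silicate = (1/0.149 − 1/0.204)/(4π×0.0823) = 1.75 K/W
R_total = 1.75 K/W
Q = ΔT/R_total = 186/1.75

Q ≈ 106 W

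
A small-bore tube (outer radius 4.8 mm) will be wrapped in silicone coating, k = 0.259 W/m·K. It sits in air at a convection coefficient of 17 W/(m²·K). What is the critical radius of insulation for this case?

For a cylinder r_cr = k/h = 0.259/17
r_cr = 15.2 mm; since the bare radius (4.8 mm) is below r_cr, adding a thin layer of insulation will *increase* heat loss.

r_cr ≈ 15.2 mm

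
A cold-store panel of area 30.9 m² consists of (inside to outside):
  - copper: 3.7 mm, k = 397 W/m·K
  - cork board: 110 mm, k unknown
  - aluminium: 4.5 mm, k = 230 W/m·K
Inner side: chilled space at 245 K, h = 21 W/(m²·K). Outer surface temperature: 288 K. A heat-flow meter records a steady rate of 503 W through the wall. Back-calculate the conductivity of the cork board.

Using the resistance-network approach (series):
R_inner film = 1/(h_i·A) = 1/(21×30.9) = 0.001541 K/W
R_copper = L/(kA) = 0.0037/(397×30.9) = 3.016×10^-7 K/W
R_aluminium = L/(kA) = 0.0045/(230×30.9) = 6.332×10^-7 K/W
Sum of known resistances R_other = 0.001542 K/W
Total R = ΔT/Q = 43/503 = 0.08549 K/W
R_cork board = R_total − R_other = 0.08395 K/W
k = L/(R·A) = 0.11/(0.08395×30.9)

k ≈ 0.0424 W/(m·K)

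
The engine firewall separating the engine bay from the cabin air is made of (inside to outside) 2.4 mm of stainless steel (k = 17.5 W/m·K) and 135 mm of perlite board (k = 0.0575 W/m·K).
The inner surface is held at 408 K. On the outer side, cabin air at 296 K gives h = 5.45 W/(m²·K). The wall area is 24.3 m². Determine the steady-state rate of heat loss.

Series thermal resistances:
R_stainless steel = L/(kA) = 0.0024/(17.5×24.3) = 5.644×10^-6 K/W
R_perlite board = L/(kA) = 0.135/(0.0575×24.3) = 0.09662 K/W
R_outer film = 1/(h_o·A) = 1/(5.45×24.3) = 0.007551 K/W
R_total = 0.1042 K/W
Q = ΔT / R_total = 112 / 0.1042

Q ≈ 1080 W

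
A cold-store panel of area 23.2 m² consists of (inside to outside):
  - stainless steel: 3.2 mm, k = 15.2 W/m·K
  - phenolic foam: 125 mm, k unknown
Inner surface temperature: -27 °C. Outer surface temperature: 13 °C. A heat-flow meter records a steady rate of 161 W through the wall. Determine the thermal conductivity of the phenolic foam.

k ≈ 0.0217 W/(m·K)

Model the wall as resistances in series:
R_stainless steel = L/(kA) = 0.0032/(15.2×23.2) = 9.074×10^-6 K/W
Sum of known resistances R_other = 9.074×10^-6 K/W
Total R = ΔT/Q = 40/161 = 0.2484 K/W
R_phenolic foam = R_total − R_other = 0.2484 K/W
k = L/(R·A) = 0.125/(0.2484×23.2)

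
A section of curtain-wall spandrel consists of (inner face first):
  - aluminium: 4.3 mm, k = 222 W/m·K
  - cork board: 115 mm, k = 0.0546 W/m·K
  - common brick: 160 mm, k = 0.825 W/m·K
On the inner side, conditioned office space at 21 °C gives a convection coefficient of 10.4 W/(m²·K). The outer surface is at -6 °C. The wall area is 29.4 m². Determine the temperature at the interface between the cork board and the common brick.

Treating each layer as a thermal resistance in series:
R_inner film = 1/(h_i·A) = 1/(10.4×29.4) = 0.003271 K/W
R_aluminium = L/(kA) = 0.0043/(222×29.4) = 6.588×10^-7 K/W
R_cork board = L/(kA) = 0.115/(0.0546×29.4) = 0.07164 K/W
R_common brick = L/(kA) = 0.16/(0.825×29.4) = 0.006597 K/W
R_total = 0.08151 K/W;  Q = ΔT/R_total = 27/0.08151 = 331.3 W
T_interface = T_inner − Q·ΣR(inner→interface) = 21 − 331×0.07491

T ≈ -3.81 °C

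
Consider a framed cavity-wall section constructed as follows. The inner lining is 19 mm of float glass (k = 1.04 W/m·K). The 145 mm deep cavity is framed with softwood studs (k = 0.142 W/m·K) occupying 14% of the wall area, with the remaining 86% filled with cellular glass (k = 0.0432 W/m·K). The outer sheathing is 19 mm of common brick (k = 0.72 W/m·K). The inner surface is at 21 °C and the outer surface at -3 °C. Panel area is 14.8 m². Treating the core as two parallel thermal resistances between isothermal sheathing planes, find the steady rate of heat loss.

Sheathing layers in series; stud and cavity paths in parallel between them.
R_inner = 0.019/(1.04×14.8) = 0.001234 K/W
R_stud  = 0.145/(0.142×0.14×14.8) = 0.4928 K/W
R_cav   = 0.145/(0.0432×0.86×14.8) = 0.2637 K/W
1/R_core = 1/R_stud + 1/R_cav → R_core = 0.1718 K/W
R_outer = 0.019/(0.72×14.8) = 0.001783 K/W
R_total = 0.1748 K/W
Q = ΔT/R_total = 24/0.1748

Q ≈ 137 W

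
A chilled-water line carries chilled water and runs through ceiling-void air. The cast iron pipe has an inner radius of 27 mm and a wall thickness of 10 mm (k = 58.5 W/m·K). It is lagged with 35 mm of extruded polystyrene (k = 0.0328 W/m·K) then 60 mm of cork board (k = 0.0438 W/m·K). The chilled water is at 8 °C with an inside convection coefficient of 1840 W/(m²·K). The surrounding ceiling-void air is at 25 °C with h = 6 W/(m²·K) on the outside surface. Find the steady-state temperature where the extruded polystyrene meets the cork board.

T ≈ 17.8 °C

Radial resistances (cylindrical: R_cond = ln(r_o/r_i)/(2πkL), R_conv = 1/(h·2πrL)):
R_inner film = 1/(h_i·2πr₁L) = 1/(1840×2π×0.027×1) = 0.003204 K/W
R_cast iron pipe wall = ln(37/27)/(2π×58.5×1) = 8.572×10^-4 K/W
R_extruded polystyrene = ln(72/37)/(2π×0.0328×1) = 3.23 K/W
R_cork board = ln(132/72)/(2π×0.0438×1) = 2.203 K/W
R_outer film = 1/(h_o·2πr_oL) = 1/(6×2π×0.132×1) = 0.201 K/W
R_total = 5.638 K/W
Q = ΔT/R_total = 17/5.638
Q = 3.02 W/m
T_interface = T_inner + Q·ΣR(inner→interface) = 8 + 3.02×3.234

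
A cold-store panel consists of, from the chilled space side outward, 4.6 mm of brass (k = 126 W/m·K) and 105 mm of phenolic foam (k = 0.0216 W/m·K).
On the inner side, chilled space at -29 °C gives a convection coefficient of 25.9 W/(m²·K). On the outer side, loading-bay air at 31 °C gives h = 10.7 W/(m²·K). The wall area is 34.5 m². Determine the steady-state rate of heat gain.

Using the resistance-network approach (series):
R_inner film = 1/(h_i·A) = 1/(25.9×34.5) = 0.001119 K/W
R_brass = L/(kA) = 0.0046/(126×34.5) = 1.058×10^-6 K/W
R_phenolic foam = L/(kA) = 0.105/(0.0216×34.5) = 0.1409 K/W
R_outer film = 1/(h_o·A) = 1/(10.7×34.5) = 0.002709 K/W
R_total = 0.1447 K/W
Q = ΔT / R_total = 60 / 0.1447

Q ≈ 415 W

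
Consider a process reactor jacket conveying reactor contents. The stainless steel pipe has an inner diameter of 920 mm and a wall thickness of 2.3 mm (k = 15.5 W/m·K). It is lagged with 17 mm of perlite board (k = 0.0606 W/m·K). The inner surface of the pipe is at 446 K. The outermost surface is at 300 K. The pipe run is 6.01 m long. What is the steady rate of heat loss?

For a radial system each layer contributes R = ln(r_out/r_in)/(2πkL); films add R = 1/(hA).
R_stainless steel pipe wall = ln(462.3/460)/(2π×15.5×6.01) = 8.521×10^-6 K/W
R_perlite board = ln(479.3/462.3)/(2π×0.0606×6.01) = 0.01578 K/W
R_total = 0.01579 K/W
Q = ΔT/R_total = 146/0.01579

Q ≈ 9250 W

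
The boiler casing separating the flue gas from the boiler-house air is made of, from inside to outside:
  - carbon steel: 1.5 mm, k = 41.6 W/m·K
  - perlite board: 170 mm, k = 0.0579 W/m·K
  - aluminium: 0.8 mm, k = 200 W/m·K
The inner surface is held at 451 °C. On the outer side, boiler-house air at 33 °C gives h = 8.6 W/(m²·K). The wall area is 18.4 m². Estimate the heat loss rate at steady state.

Q ≈ 2520 W

Treating each layer as a thermal resistance in series:
R_carbon steel = L/(kA) = 0.0015/(41.6×18.4) = 1.96×10^-6 K/W
R_perlite board = L/(kA) = 0.17/(0.0579×18.4) = 0.1596 K/W
R_aluminium = L/(kA) = 0.0008/(200×18.4) = 2.174×10^-7 K/W
R_outer film = 1/(h_o·A) = 1/(8.6×18.4) = 0.00632 K/W
R_total = 0.1659 K/W
Q = ΔT / R_total = 418 / 0.1659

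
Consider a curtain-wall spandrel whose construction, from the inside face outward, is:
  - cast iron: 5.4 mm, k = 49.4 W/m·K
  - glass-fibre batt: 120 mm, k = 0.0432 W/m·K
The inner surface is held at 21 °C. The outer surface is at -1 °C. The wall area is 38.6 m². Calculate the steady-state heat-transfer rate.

Thermal resistances in series:
R_cast iron = L/(kA) = 0.0054/(49.4×38.6) = 2.832×10^-6 K/W
R_glass-fibre batt = L/(kA) = 0.12/(0.0432×38.6) = 0.07196 K/W
R_total = 0.07197 K/W
Q = ΔT / R_total = 22 / 0.07197

Q ≈ 306 W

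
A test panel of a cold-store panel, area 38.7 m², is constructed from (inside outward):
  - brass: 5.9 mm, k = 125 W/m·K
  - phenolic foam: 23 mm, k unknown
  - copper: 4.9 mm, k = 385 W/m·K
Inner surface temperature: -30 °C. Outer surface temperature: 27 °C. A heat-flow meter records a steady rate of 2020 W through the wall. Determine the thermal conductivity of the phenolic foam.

k ≈ 0.0211 W/(m·K)

Treating each layer as a thermal resistance in series:
R_brass = L/(kA) = 0.0059/(125×38.7) = 1.22×10^-6 K/W
R_copper = L/(kA) = 0.0049/(385×38.7) = 3.289×10^-7 K/W
Sum of known resistances R_other = 1.549×10^-6 K/W
Total R = ΔT/Q = 57/2020 = 0.02822 K/W
R_phenolic foam = R_total − R_other = 0.02822 K/W
k = L/(R·A) = 0.023/(0.02822×38.7)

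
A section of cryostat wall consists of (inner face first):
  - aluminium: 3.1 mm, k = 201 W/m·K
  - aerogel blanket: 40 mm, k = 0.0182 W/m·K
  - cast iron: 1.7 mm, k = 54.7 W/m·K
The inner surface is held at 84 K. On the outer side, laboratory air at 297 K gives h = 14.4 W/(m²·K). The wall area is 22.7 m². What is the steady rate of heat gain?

Thermal resistances in series:
R_aluminium = L/(kA) = 0.0031/(201×22.7) = 6.794×10^-7 K/W
R_aerogel blanket = L/(kA) = 0.04/(0.0182×22.7) = 0.09682 K/W
R_cast iron = L/(kA) = 0.0017/(54.7×22.7) = 1.369×10^-6 K/W
R_outer film = 1/(h_o·A) = 1/(14.4×22.7) = 0.003059 K/W
R_total = 0.09988 K/W
Q = ΔT / R_total = 213 / 0.09988

Q ≈ 2130 W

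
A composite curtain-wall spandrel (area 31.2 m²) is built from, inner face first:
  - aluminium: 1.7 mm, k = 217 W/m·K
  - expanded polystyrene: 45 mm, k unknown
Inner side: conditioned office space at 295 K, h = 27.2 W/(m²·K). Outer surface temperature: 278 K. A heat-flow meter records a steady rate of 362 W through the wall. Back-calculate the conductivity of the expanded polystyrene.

Series thermal resistances:
R_inner film = 1/(h_i·A) = 1/(27.2×31.2) = 0.001178 K/W
R_aluminium = L/(kA) = 0.0017/(217×31.2) = 2.511×10^-7 K/W
Sum of known resistances R_other = 0.001179 K/W
Total R = ΔT/Q = 17/362 = 0.04696 K/W
R_expanded polystyrene = R_total − R_other = 0.04578 K/W
k = L/(R·A) = 0.045/(0.04578×31.2)

k ≈ 0.0315 W/(m·K)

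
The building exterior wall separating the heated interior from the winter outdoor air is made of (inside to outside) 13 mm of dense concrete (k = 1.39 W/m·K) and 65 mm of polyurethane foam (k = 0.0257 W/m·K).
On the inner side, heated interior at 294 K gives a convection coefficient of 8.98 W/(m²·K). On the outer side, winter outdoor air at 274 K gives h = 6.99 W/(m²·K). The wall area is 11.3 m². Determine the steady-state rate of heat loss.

Series thermal resistances:
R_inner film = 1/(h_i·A) = 1/(8.98×11.3) = 0.009855 K/W
R_dense concrete = L/(kA) = 0.013/(1.39×11.3) = 8.277×10^-4 K/W
R_polyurethane foam = L/(kA) = 0.065/(0.0257×11.3) = 0.2238 K/W
R_outer film = 1/(h_o·A) = 1/(6.99×11.3) = 0.01266 K/W
R_total = 0.2472 K/W
Q = ΔT / R_total = 20 / 0.2472

Q ≈ 80.9 W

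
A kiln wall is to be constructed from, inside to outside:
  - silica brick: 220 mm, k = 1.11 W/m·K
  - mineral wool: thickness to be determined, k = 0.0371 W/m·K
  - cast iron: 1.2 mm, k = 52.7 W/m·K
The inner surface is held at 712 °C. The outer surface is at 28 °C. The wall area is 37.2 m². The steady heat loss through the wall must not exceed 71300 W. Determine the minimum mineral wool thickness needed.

L ≈ 5.89 mm

Treating each layer as a thermal resistance in series:
R_silica brick = L/(kA) = 0.22/(1.11×37.2) = 0.005328 K/W
R_cast iron = L/(kA) = 0.0012/(52.7×37.2) = 6.121×10^-7 K/W
Sum of the known resistances R_other = 0.005329 K/W
Required total resistance R_tot = ΔT/Q_allow = 684/71300 = 0.009593 K/W
R_mineral wool = R_tot − R_other = 0.004265 K/W
L = R·k·A = 0.004265×0.0371×37.2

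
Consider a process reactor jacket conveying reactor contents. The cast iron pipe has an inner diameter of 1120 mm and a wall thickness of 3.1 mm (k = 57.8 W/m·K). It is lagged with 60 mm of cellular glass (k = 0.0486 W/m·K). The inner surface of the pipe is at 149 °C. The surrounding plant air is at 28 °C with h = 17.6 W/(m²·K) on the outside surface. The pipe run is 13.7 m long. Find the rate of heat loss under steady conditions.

Treating each annulus and film as a series resistance:
R_cast iron pipe wall = ln(563.1/560)/(2π×57.8×13.7) = 1.11×10^-6 K/W
R_cellular glass = ln(623.1/563.1)/(2π×0.0486×13.7) = 0.0242 K/W
R_outer film = 1/(h_o·2πr_oL) = 1/(17.6×2π×0.6231×13.7) = 0.001059 K/W
R_total = 0.02526 K/W
Q = ΔT/R_total = 121/0.02526

Q ≈ 4790 W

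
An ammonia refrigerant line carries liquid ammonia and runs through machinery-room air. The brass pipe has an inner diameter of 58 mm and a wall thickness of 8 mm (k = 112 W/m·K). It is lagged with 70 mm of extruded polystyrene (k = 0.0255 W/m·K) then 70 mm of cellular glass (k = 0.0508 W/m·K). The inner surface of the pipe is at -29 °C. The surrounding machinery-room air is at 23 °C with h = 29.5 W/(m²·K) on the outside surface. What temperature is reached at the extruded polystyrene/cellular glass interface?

T ≈ 12.9 °C

Treating each annulus and film as a series resistance:
R_brass pipe wall = ln(37/29)/(2π×112×1) = 3.462×10^-4 K/W
R_extruded polystyrene = ln(107/37)/(2π×0.0255×1) = 6.628 K/W
R_cellular glass = ln(177/107)/(2π×0.0508×1) = 1.577 K/W
R_outer film = 1/(h_o·2πr_oL) = 1/(29.5×2π×0.177×1) = 0.03048 K/W
R_total = 8.235 K/W
Q = ΔT/R_total = 52/8.235
Q = 6.31 W/m
T_interface = T_inner + Q·ΣR(inner→interface) = -29 + 6.31×6.628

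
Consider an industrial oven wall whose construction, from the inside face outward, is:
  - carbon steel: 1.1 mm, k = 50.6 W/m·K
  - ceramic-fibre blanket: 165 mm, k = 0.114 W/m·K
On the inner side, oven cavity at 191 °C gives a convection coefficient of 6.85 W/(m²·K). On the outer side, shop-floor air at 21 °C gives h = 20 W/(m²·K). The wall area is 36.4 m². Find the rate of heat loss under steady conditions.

Q ≈ 3770 W

Thermal resistances in series:
R_inner film = 1/(h_i·A) = 1/(6.85×36.4) = 0.004011 K/W
R_carbon steel = L/(kA) = 0.0011/(50.6×36.4) = 5.972×10^-7 K/W
R_ceramic-fibre blanket = L/(kA) = 0.165/(0.114×36.4) = 0.03976 K/W
R_outer film = 1/(h_o·A) = 1/(20×36.4) = 0.001374 K/W
R_total = 0.04515 K/W
Q = ΔT / R_total = 170 / 0.04515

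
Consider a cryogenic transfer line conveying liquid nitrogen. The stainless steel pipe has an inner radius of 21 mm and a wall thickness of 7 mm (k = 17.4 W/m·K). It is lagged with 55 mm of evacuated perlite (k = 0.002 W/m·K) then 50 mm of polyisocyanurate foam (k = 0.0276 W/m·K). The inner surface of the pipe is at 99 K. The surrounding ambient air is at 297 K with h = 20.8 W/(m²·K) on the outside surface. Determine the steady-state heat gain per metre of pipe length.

For a radial system each layer contributes R = ln(r_out/r_in)/(2πkL); films add R = 1/(hA).
R_stainless steel pipe wall = ln(28/21)/(2π×17.4×1) = 0.002631 K/W
R_evacuated perlite = ln(83/28)/(2π×0.002×1) = 86.47 K/W
R_polyisocyanurate foam = ln(133/83)/(2π×0.0276×1) = 2.719 K/W
R_outer film = 1/(h_o·2πr_oL) = 1/(20.8×2π×0.133×1) = 0.05753 K/W
R_total = 89.25 K/W
Q = ΔT/R_total = 198/89.25

q′ ≈ 2.22 W/m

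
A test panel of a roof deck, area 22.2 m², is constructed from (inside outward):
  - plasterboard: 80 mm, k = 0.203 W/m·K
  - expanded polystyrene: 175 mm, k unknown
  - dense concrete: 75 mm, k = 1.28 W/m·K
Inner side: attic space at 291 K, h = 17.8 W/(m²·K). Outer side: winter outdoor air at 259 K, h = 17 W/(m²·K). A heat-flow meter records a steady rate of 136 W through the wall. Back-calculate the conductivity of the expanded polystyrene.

Series thermal resistances:
R_inner film = 1/(h_i·A) = 1/(17.8×22.2) = 0.002531 K/W
R_plasterboard = L/(kA) = 0.08/(0.203×22.2) = 0.01775 K/W
R_dense concrete = L/(kA) = 0.075/(1.28×22.2) = 0.002639 K/W
R_outer film = 1/(h_o·A) = 1/(17×22.2) = 0.00265 K/W
Sum of known resistances R_other = 0.02557 K/W
Total R = ΔT/Q = 32/136 = 0.2353 K/W
R_expanded polystyrene = R_total − R_other = 0.2097 K/W
k = L/(R·A) = 0.175/(0.2097×22.2)

k ≈ 0.0376 W/(m·K)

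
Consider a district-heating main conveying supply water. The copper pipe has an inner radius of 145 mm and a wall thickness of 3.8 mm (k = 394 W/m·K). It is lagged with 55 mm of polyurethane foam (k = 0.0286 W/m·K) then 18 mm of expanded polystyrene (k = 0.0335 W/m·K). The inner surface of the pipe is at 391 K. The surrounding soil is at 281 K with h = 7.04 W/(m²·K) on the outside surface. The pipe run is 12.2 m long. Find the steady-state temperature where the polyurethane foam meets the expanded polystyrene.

Radial resistances (cylindrical: R_cond = ln(r_o/r_i)/(2πkL), R_conv = 1/(h·2πrL)):
R_copper pipe wall = ln(148.8/145)/(2π×394×12.2) = 8.565×10^-7 K/W
R_polyurethane foam = ln(203.8/148.8)/(2π×0.0286×12.2) = 0.1435 K/W
R_expanded polystyrene = ln(221.8/203.8)/(2π×0.0335×12.2) = 0.03296 K/W
R_outer film = 1/(h_o·2πr_oL) = 1/(7.04×2π×0.2218×12.2) = 0.008355 K/W
R_total = 0.1848 K/W
Q = ΔT/R_total = 110/0.1848
Q = 595 W
T_interface = T_inner − Q·ΣR(inner→interface) = 391 − 595×0.1435

T ≈ 306 K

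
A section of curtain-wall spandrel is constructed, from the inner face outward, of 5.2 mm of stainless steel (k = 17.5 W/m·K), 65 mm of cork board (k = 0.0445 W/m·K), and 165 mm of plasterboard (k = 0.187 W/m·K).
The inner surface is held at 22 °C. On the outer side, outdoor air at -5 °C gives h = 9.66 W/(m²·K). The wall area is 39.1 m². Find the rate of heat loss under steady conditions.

Q ≈ 431 W

Thermal resistances in series:
R_stainless steel = L/(kA) = 0.0052/(17.5×39.1) = 7.6×10^-6 K/W
R_cork board = L/(kA) = 0.065/(0.0445×39.1) = 0.03736 K/W
R_plasterboard = L/(kA) = 0.165/(0.187×39.1) = 0.02257 K/W
R_outer film = 1/(h_o·A) = 1/(9.66×39.1) = 0.002648 K/W
R_total = 0.06258 K/W
Q = ΔT / R_total = 27 / 0.06258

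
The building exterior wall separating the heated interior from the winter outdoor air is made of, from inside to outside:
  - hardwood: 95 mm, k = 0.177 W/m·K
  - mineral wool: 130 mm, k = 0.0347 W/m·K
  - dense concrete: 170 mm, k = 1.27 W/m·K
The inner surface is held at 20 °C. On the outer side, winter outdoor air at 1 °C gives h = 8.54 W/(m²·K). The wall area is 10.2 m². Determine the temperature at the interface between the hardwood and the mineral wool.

Thermal resistances in series:
R_hardwood = L/(kA) = 0.095/(0.177×10.2) = 0.05262 K/W
R_mineral wool = L/(kA) = 0.13/(0.0347×10.2) = 0.3673 K/W
R_dense concrete = L/(kA) = 0.17/(1.27×10.2) = 0.01312 K/W
R_outer film = 1/(h_o·A) = 1/(8.54×10.2) = 0.01148 K/W
R_total = 0.4445 K/W;  Q = ΔT/R_total = 19/0.4445 = 42.74 W
T_interface = T_inner − Q·ΣR(inner→interface) = 20 − 42.7×0.05262

T ≈ 17.8 °C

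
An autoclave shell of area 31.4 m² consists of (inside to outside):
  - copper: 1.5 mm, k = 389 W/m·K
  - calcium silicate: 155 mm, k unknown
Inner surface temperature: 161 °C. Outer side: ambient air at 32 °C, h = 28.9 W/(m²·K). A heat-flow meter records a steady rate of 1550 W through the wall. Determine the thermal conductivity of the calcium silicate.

Series thermal resistances:
R_copper = L/(kA) = 0.0015/(389×31.4) = 1.228×10^-7 K/W
R_outer film = 1/(h_o·A) = 1/(28.9×31.4) = 0.001102 K/W
Sum of known resistances R_other = 0.001102 K/W
Total R = ΔT/Q = 129/1550 = 0.08323 K/W
R_calcium silicate = R_total − R_other = 0.08212 K/W
k = L/(R·A) = 0.155/(0.08212×31.4)

k ≈ 0.0601 W/(m·K)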